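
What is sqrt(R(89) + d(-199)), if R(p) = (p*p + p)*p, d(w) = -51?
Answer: sqrt(712839) ≈ 844.30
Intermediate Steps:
R(p) = p*(p + p**2) (R(p) = (p**2 + p)*p = (p + p**2)*p = p*(p + p**2))
sqrt(R(89) + d(-199)) = sqrt(89**2*(1 + 89) - 51) = sqrt(7921*90 - 51) = sqrt(712890 - 51) = sqrt(712839)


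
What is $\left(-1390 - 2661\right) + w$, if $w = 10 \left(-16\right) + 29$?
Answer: $-4182$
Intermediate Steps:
$w = -131$ ($w = -160 + 29 = -131$)
$\left(-1390 - 2661\right) + w = \left(-1390 - 2661\right) - 131 = -4051 - 131 = -4182$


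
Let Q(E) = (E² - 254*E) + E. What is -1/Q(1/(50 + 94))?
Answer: 20736/36431 ≈ 0.56919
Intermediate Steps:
Q(E) = E² - 253*E
-1/Q(1/(50 + 94)) = -1/((-253 + 1/(50 + 94))/(50 + 94)) = -1/((-253 + 1/144)/144) = -1/((1/144)*(-36431/144)) = -1/(-36431/20736) = -1*(-20736/36431) = 20736/36431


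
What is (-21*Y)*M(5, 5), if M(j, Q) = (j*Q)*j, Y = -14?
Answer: 36750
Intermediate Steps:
M(j, Q) = Q*j² (M(j, Q) = (Q*j)*j = Q*j²)
(-21*Y)*M(5, 5) = (-21*(-14))*(5*5²) = 294*(5*25) = 294*125 = 36750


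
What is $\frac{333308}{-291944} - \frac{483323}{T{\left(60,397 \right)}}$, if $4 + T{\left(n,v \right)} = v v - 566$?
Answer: $- \frac{48361401231}{11461648454} \approx -4.2194$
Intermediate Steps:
$T{\left(n,v \right)} = -570 + v^{2}$ ($T{\left(n,v \right)} = -4 + \left(v v - 566\right) = -4 + \left(v^{2} - 566\right) = -4 + \left(-566 + v^{2}\right) = -570 + v^{2}$)
$\frac{333308}{-291944} - \frac{483323}{T{\left(60,397 \right)}} = \frac{333308}{-291944} - \frac{483323}{-570 + 397^{2}} = 333308 \left(- \frac{1}{291944}\right) - \frac{483323}{-570 + 157609} = - \frac{83327}{72986} - \frac{483323}{157039} = - \frac{48361401231}{11461648454}$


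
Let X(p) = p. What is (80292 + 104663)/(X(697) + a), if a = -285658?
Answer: -184955/284961 ≈ -0.64905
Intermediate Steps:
(80292 + 104663)/(X(697) + a) = (80292 + 104663)/(697 - 285658) = 184955/(-284961) = 184955*(-1/284961) = -184955/284961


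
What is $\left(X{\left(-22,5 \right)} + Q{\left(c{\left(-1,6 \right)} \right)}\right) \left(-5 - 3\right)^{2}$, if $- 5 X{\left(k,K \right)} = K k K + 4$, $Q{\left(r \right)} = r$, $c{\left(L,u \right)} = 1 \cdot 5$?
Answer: $\frac{36544}{5} \approx 7308.8$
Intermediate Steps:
$c{\left(L,u \right)} = 5$
$X{\left(k,K \right)} = - \frac{4}{5} - \frac{k K^{2}}{5}$ ($X{\left(k,K \right)} = - \frac{K k K + 4}{5} = - \frac{k K^{2} + 4}{5} = - \frac{4 + k K^{2}}{5} = - \frac{4}{5} - \frac{k K^{2}}{5}$)
$\left(X{\left(-22,5 \right)} + Q{\left(c{\left(-1,6 \right)} \right)}\right) \left(-5 - 3\right)^{2} = \left(\left(- \frac{4}{5} - - \frac{22 \cdot 5^{2}}{5}\right) + 5\right) \left(-5 - 3\right)^{2} = \left(\left(- \frac{4}{5} - \left(- \frac{22}{5}\right) 25\right) + 5\right) \left(-8\right)^{2} = \left(\left(- \frac{4}{5} + 110\right) + 5\right) 64 = \left(\frac{546}{5} + 5\right) 64 = \frac{571}{5} \cdot 64 = \frac{36544}{5}$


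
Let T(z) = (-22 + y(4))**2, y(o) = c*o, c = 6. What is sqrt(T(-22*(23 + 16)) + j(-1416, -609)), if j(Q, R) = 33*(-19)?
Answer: I*sqrt(623) ≈ 24.96*I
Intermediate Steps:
y(o) = 6*o
T(z) = 4 (T(z) = (-22 + 6*4)**2 = (-22 + 24)**2 = 2**2 = 4)
j(Q, R) = -627
sqrt(T(-22*(23 + 16)) + j(-1416, -609)) = sqrt(4 - 627) = sqrt(-623) = I*sqrt(623)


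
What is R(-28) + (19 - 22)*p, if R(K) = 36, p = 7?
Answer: 15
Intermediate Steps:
R(-28) + (19 - 22)*p = 36 + (19 - 22)*7 = 36 - 3*7 = 36 - 21 = 15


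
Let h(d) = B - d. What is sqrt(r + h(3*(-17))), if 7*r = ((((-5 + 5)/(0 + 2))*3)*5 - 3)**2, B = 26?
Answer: 2*sqrt(959)/7 ≈ 8.8479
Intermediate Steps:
h(d) = 26 - d
r = 9/7 (r = ((((-5 + 5)/(0 + 2))*3)*5 - 3)**2/7 = (((0/2)*3)*5 - 3)**2/7 = (((0*(1/2))*3)*5 - 3)**2/7 = ((0*3)*5 - 3)**2/7 = (0*5 - 3)**2/7 = (0 - 3)**2/7 = (1/7)*(-3)**2 = (1/7)*9 = 9/7 ≈ 1.2857)
sqrt(r + h(3*(-17))) = sqrt(9/7 + (26 - 3*(-17))) = sqrt(9/7 + (26 - 1*(-51))) = sqrt(9/7 + (26 + 51)) = sqrt(9/7 + 77) = sqrt(548/7) = 2*sqrt(959)/7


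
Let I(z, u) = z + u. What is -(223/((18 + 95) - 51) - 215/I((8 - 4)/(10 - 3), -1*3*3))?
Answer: -106467/3658 ≈ -29.105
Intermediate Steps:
I(z, u) = u + z
-(223/((18 + 95) - 51) - 215/I((8 - 4)/(10 - 3), -1*3*3)) = -(223/((18 + 95) - 51) - 215/(-1*3*3 + (8 - 4)/(10 - 3))) = -(223/(113 - 51) - 215/(-3*3 + 4/7)) = -(223/62 - 215/(-9 + 4*(⅐))) = -(223*(1/62) - 215/(-9 + 4/7)) = -(223/62 - 215/(-59/7)) = -(223/62 - 215*(-7/59)) = -(223/62 + 1505/59) = -1*106467/3658 = -106467/3658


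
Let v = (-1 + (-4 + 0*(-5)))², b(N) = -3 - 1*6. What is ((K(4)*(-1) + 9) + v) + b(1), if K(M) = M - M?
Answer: 25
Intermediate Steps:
b(N) = -9 (b(N) = -3 - 6 = -9)
v = 25 (v = (-1 + (-4 + 0))² = (-1 - 4)² = (-5)² = 25)
K(M) = 0
((K(4)*(-1) + 9) + v) + b(1) = ((0*(-1) + 9) + 25) - 9 = ((0 + 9) + 25) - 9 = (9 + 25) - 9 = 34 - 9 = 25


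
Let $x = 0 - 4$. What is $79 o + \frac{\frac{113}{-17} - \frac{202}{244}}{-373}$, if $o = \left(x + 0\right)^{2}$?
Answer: $\frac{977848431}{773602} \approx 1264.0$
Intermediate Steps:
$x = -4$ ($x = 0 - 4 = -4$)
$o = 16$ ($o = \left(-4 + 0\right)^{2} = \left(-4\right)^{2} = 16$)
$79 o + \frac{\frac{113}{-17} - \frac{202}{244}}{-373} = 79 \cdot 16 + \frac{\frac{113}{-17} - \frac{202}{244}}{-373} = 1264 + \left(113 \left(- \frac{1}{17}\right) - \frac{101}{122}\right) \left(- \frac{1}{373}\right) = 1264 + \left(- \frac{113}{17} - \frac{101}{122}\right) \left(- \frac{1}{373}\right) = 1264 - - \frac{15503}{773602} = 1264 + \frac{15503}{773602} = \frac{977848431}{773602}$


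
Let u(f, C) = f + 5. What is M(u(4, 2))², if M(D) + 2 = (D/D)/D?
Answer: 289/81 ≈ 3.5679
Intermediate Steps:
u(f, C) = 5 + f
M(D) = -2 + 1/D (M(D) = -2 + (D/D)/D = -2 + 1/D)
M(u(4, 2))² = (-2 + 1/(5 + 4))² = (-2 + 1/9)² = (-2 + ⅑)² = (-17/9)² = 289/81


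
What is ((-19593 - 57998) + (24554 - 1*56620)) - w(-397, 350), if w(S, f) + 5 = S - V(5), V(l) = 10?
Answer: -109245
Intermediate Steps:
w(S, f) = -15 + S (w(S, f) = -5 + (S - 1*10) = -5 + (S - 10) = -5 + (-10 + S) = -15 + S)
((-19593 - 57998) + (24554 - 1*56620)) - w(-397, 350) = ((-19593 - 57998) + (24554 - 1*56620)) - (-15 - 397) = (-77591 + (24554 - 56620)) - 1*(-412) = (-77591 - 32066) + 412 = -109657 + 412 = -109245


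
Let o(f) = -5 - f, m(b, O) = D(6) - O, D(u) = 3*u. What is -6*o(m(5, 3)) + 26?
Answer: 146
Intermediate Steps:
m(b, O) = 18 - O (m(b, O) = 3*6 - O = 18 - O)
-6*o(m(5, 3)) + 26 = -6*(-5 - (18 - 1*3)) + 26 = -6*(-5 - (18 - 3)) + 26 = -6*(-5 - 1*15) + 26 = -6*(-5 - 15) + 26 = -6*(-20) + 26 = 120 + 26 = 146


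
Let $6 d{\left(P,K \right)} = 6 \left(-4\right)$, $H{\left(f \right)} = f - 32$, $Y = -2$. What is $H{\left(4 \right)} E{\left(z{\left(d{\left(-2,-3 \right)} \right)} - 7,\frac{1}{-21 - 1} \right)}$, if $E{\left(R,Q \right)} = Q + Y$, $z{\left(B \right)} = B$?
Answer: $\frac{630}{11} \approx 57.273$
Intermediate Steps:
$H{\left(f \right)} = -32 + f$
$d{\left(P,K \right)} = -4$ ($d{\left(P,K \right)} = \frac{6 \left(-4\right)}{6} = \frac{1}{6} \left(-24\right) = -4$)
$E{\left(R,Q \right)} = -2 + Q$ ($E{\left(R,Q \right)} = Q - 2 = -2 + Q$)
$H{\left(4 \right)} E{\left(z{\left(d{\left(-2,-3 \right)} \right)} - 7,\frac{1}{-21 - 1} \right)} = \left(-32 + 4\right) \left(-2 + \frac{1}{-21 - 1}\right) = - 28 \left(-2 + \frac{1}{-22}\right) = - 28 \left(-2 - \frac{1}{22}\right) = \left(-28\right) \left(- \frac{45}{22}\right) = \frac{630}{11}$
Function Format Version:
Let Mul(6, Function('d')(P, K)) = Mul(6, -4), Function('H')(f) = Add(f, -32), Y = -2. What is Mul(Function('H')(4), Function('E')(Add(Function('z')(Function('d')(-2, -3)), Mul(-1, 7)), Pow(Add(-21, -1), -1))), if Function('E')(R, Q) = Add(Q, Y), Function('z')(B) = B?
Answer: Rational(630, 11) ≈ 57.273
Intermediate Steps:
Function('H')(f) = Add(-32, f)
Function('d')(P, K) = -4 (Function('d')(P, K) = Mul(Rational(1, 6), Mul(6, -4)) = Mul(Rational(1, 6), -24) = -4)
Function('E')(R, Q) = Add(-2, Q) (Function('E')(R, Q) = Add(Q, -2) = Add(-2, Q))
Mul(Function('H')(4), Function('E')(Add(Function('z')(Function('d')(-2, -3)), Mul(-1, 7)), Pow(Add(-21, -1), -1))) = Mul(Add(-32, 4), Add(-2, Pow(Add(-21, -1), -1))) = Mul(-28, Add(-2, Pow(-22, -1))) = Mul(-28, Add(-2, Rational(-1, 22))) = Mul(-28, Rational(-45, 22)) = Rational(630, 11)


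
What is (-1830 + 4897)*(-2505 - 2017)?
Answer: -13868974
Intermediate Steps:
(-1830 + 4897)*(-2505 - 2017) = 3067*(-4522) = -13868974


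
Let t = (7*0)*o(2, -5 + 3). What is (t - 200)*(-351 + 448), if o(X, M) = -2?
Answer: -19400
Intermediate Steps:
t = 0 (t = (7*0)*(-2) = 0*(-2) = 0)
(t - 200)*(-351 + 448) = (0 - 200)*(-351 + 448) = -200*97 = -19400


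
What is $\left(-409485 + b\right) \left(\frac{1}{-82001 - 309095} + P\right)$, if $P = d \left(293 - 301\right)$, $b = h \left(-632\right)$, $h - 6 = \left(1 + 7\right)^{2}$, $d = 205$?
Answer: $\frac{291018053917725}{391096} \approx 7.4411 \cdot 10^{8}$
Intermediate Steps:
$h = 70$ ($h = 6 + \left(1 + 7\right)^{2} = 6 + 8^{2} = 6 + 64 = 70$)
$b = -44240$ ($b = 70 \left(-632\right) = -44240$)
$P = -1640$ ($P = 205 \left(293 - 301\right) = 205 \left(-8\right) = -1640$)
$\left(-409485 + b\right) \left(\frac{1}{-82001 - 309095} + P\right) = \left(-409485 - 44240\right) \left(\frac{1}{-82001 - 309095} - 1640\right) = - 453725 \left(\frac{1}{-391096} - 1640\right) = - 453725 \left(- \frac{1}{391096} - 1640\right) = \left(-453725\right) \left(- \frac{641397441}{391096}\right) = \frac{291018053917725}{391096}$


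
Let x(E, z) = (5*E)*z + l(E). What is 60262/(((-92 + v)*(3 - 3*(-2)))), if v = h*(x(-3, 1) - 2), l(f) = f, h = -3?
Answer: -30131/144 ≈ -209.24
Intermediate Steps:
x(E, z) = E + 5*E*z (x(E, z) = (5*E)*z + E = 5*E*z + E = E + 5*E*z)
v = 60 (v = -3*(-3*(1 + 5*1) - 2) = -3*(-3*(1 + 5) - 2) = -3*(-3*6 - 2) = -3*(-18 - 2) = -3*(-20) = 60)
60262/(((-92 + v)*(3 - 3*(-2)))) = 60262/(((-92 + 60)*(3 - 3*(-2)))) = 60262/((-32*(3 + 6))) = 60262/((-32*9)) = 60262/(-288) = 60262*(-1/288) = -30131/144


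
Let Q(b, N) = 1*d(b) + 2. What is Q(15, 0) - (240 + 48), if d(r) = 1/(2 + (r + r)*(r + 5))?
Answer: -172171/602 ≈ -286.00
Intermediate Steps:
d(r) = 1/(2 + 2*r*(5 + r)) (d(r) = 1/(2 + (2*r)*(5 + r)) = 1/(2 + 2*r*(5 + r)))
Q(b, N) = 2 + 1/(2*(1 + b² + 5*b)) (Q(b, N) = 1*(1/(2*(1 + b² + 5*b))) + 2 = 1/(2*(1 + b² + 5*b)) + 2 = 2 + 1/(2*(1 + b² + 5*b)))
Q(15, 0) - (240 + 48) = (5 + 4*15² + 20*15)/(2*(1 + 15² + 5*15)) - (240 + 48) = (5 + 4*225 + 300)/(2*(1 + 225 + 75)) - 1*288 = (½)*(5 + 900 + 300)/301 - 288 = (½)*(1/301)*1205 - 288 = 1205/602 - 288 = -172171/602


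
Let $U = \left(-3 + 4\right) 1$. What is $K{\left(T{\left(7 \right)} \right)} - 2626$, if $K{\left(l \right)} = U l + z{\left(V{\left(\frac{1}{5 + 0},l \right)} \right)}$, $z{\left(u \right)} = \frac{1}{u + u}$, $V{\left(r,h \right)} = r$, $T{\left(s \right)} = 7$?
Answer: $- \frac{5233}{2} \approx -2616.5$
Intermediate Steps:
$z{\left(u \right)} = \frac{1}{2 u}$
$U = 1$ ($U = 1 \cdot 1 = 1$)
$K{\left(l \right)} = \frac{5}{2} + l$ ($K{\left(l \right)} = 1 l + \frac{1}{2 \frac{1}{5 + 0}} = l + \frac{1}{2 \cdot \frac{1}{5}} = l + \frac{\frac{1}{\frac{1}{5}}}{2} = l + \frac{1}{2} \cdot 5 = l + \frac{5}{2} = \frac{5}{2} + l$)
$K{\left(T{\left(7 \right)} \right)} - 2626 = \left(\frac{5}{2} + 7\right) - 2626 = \frac{19}{2} - 2626 = - \frac{5233}{2}$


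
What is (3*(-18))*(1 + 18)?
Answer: -1026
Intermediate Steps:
(3*(-18))*(1 + 18) = -54*19 = -1026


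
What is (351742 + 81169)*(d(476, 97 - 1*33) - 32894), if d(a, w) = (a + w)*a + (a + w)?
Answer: 97269040946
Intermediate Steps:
d(a, w) = a + w + a*(a + w) (d(a, w) = a*(a + w) + (a + w) = a + w + a*(a + w))
(351742 + 81169)*(d(476, 97 - 1*33) - 32894) = (351742 + 81169)*((476 + (97 - 1*33) + 476² + 476*(97 - 1*33)) - 32894) = 432911*((476 + (97 - 33) + 226576 + 476*(97 - 33)) - 32894) = 432911*((476 + 64 + 226576 + 476*64) - 32894) = 432911*((476 + 64 + 226576 + 30464) - 32894) = 432911*(257580 - 32894) = 432911*224686 = 97269040946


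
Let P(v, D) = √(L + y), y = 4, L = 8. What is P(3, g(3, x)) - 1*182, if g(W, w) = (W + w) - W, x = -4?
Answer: -182 + 2*√3 ≈ -178.54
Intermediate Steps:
g(W, w) = w
P(v, D) = 2*√3 (P(v, D) = √(8 + 4) = √12 = 2*√3)
P(3, g(3, x)) - 1*182 = 2*√3 - 1*182 = 2*√3 - 182 = -182 + 2*√3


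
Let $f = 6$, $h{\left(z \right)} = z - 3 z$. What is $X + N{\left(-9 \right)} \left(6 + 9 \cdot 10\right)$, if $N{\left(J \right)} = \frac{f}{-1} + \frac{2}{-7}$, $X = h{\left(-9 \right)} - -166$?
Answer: $- \frac{2936}{7} \approx -419.43$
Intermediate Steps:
$h{\left(z \right)} = - 2 z$
$X = 184$ ($X = \left(-2\right) \left(-9\right) - -166 = 18 + 166 = 184$)
$N{\left(J \right)} = - \frac{44}{7}$ ($N{\left(J \right)} = \frac{6}{-1} + \frac{2}{-7} = 6 \left(-1\right) + 2 \left(- \frac{1}{7}\right) = -6 - \frac{2}{7} = - \frac{44}{7}$)
$X + N{\left(-9 \right)} \left(6 + 9 \cdot 10\right) = 184 - \frac{44 \left(6 + 9 \cdot 10\right)}{7} = 184 - \frac{44 \left(6 + 90\right)}{7} = 184 - \frac{4224}{7} = - \frac{2936}{7}$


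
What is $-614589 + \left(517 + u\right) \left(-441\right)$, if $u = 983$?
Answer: $-1276089$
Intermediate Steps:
$-614589 + \left(517 + u\right) \left(-441\right) = -614589 + \left(517 + 983\right) \left(-441\right) = -614589 + 1500 \left(-441\right) = -614589 - 661500 = -1276089$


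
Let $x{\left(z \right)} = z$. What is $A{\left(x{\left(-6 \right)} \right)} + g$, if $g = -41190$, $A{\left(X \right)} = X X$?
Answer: $-41154$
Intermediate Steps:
$A{\left(X \right)} = X^{2}$
$A{\left(x{\left(-6 \right)} \right)} + g = \left(-6\right)^{2} - 41190 = 36 - 41190 = -41154$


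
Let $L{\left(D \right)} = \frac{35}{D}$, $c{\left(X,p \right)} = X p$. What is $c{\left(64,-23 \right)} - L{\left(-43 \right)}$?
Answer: $- \frac{63261}{43} \approx -1471.2$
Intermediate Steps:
$c{\left(64,-23 \right)} - L{\left(-43 \right)} = 64 \left(-23\right) - \frac{35}{-43} = -1472 - 35 \left(- \frac{1}{43}\right) = -1472 - - \frac{35}{43} = -1472 + \frac{35}{43} = - \frac{63261}{43}$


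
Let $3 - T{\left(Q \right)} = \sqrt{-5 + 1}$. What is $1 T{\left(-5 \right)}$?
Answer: $3 - 2 i \approx 3.0 - 2.0 i$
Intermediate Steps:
$T{\left(Q \right)} = 3 - 2 i$ ($T{\left(Q \right)} = 3 - \sqrt{-5 + 1} = 3 - \sqrt{-4} = 3 - 2 i$)
$1 T{\left(-5 \right)} = 1 \left(3 - 2 i\right) = 3 - 2 i$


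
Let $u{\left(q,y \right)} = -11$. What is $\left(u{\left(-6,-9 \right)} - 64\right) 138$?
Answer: $-10350$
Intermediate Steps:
$\left(u{\left(-6,-9 \right)} - 64\right) 138 = \left(-11 - 64\right) 138 = \left(-75\right) 138 = -10350$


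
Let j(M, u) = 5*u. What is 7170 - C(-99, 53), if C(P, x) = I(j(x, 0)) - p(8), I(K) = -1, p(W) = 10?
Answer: 7181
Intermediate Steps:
C(P, x) = -11 (C(P, x) = -1 - 1*10 = -1 - 10 = -11)
7170 - C(-99, 53) = 7170 - 1*(-11) = 7170 + 11 = 7181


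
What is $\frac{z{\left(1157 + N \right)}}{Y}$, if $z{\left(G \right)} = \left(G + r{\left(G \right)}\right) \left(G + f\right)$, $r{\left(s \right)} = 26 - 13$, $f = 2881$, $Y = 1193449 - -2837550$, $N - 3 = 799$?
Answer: $\frac{9544480}{4030999} \approx 2.3678$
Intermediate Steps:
$N = 802$ ($N = 3 + 799 = 802$)
$Y = 4030999$ ($Y = 1193449 + 2837550 = 4030999$)
$r{\left(s \right)} = 13$ ($r{\left(s \right)} = 26 - 13 = 13$)
$z{\left(G \right)} = \left(13 + G\right) \left(2881 + G\right)$ ($z{\left(G \right)} = \left(G + 13\right) \left(G + 2881\right) = \left(13 + G\right) \left(2881 + G\right)$)
$\frac{z{\left(1157 + N \right)}}{Y} = \frac{37453 + \left(1157 + 802\right)^{2} + 2894 \left(1157 + 802\right)}{4030999} = \left(37453 + 1959^{2} + 2894 \cdot 1959\right) \frac{1}{4030999} = \left(37453 + 3837681 + 5669346\right) \frac{1}{4030999} = 9544480 \cdot \frac{1}{4030999} = \frac{9544480}{4030999}$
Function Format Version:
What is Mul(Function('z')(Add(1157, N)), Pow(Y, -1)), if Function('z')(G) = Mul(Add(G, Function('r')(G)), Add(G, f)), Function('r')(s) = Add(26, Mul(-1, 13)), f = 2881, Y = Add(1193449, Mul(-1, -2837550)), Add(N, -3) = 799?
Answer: Rational(9544480, 4030999) ≈ 2.3678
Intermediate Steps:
N = 802 (N = Add(3, 799) = 802)
Y = 4030999 (Y = Add(1193449, 2837550) = 4030999)
Function('r')(s) = 13 (Function('r')(s) = Add(26, -13) = 13)
Function('z')(G) = Mul(Add(13, G), Add(2881, G)) (Function('z')(G) = Mul(Add(G, 13), Add(G, 2881)) = Mul(Add(13, G), Add(2881, G)))
Mul(Function('z')(Add(1157, N)), Pow(Y, -1)) = Mul(Add(37453, Pow(Add(1157, 802), 2), Mul(2894, Add(1157, 802))), Pow(4030999, -1)) = Mul(Add(37453, Pow(1959, 2), Mul(2894, 1959)), Rational(1, 4030999)) = Mul(Add(37453, 3837681, 5669346), Rational(1, 4030999)) = Mul(9544480, Rational(1, 4030999)) = Rational(9544480, 4030999)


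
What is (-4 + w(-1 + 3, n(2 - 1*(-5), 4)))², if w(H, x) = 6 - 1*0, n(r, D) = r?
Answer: 4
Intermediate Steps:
w(H, x) = 6 (w(H, x) = 6 + 0 = 6)
(-4 + w(-1 + 3, n(2 - 1*(-5), 4)))² = (-4 + 6)² = 2² = 4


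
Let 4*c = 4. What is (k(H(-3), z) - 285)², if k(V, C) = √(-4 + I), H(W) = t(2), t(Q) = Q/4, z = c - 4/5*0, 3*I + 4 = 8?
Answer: 243667/3 - 380*I*√6 ≈ 81222.0 - 930.81*I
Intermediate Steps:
c = 1 (c = (¼)*4 = 1)
I = 4/3 (I = -4/3 + (⅓)*8 = -4/3 + 8/3 = 4/3 ≈ 1.3333)
z = 1 (z = 1 - 4/5*0 = 1 - 4*⅕*0 = 1 - ⅘*0 = 1 + 0 = 1)
t(Q) = Q/4 (t(Q) = Q*(¼) = Q/4)
H(W) = ½ (H(W) = (¼)*2 = ½)
k(V, C) = 2*I*√6/3 (k(V, C) = √(-4 + 4/3) = √(-8/3) = 2*I*√6/3)
(k(H(-3), z) - 285)² = (2*I*√6/3 - 285)² = (-285 + 2*I*√6/3)²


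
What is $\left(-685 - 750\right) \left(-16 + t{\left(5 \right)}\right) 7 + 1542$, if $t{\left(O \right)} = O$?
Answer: $112037$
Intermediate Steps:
$\left(-685 - 750\right) \left(-16 + t{\left(5 \right)}\right) 7 + 1542 = \left(-685 - 750\right) \left(-16 + 5\right) 7 + 1542 = \left(-685 - 750\right) \left(\left(-11\right) 7\right) + 1542 = \left(-1435\right) \left(-77\right) + 1542 = 110495 + 1542 = 112037$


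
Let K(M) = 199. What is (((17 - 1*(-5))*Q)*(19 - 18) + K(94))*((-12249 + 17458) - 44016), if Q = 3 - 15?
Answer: 2522455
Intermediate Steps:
Q = -12
(((17 - 1*(-5))*Q)*(19 - 18) + K(94))*((-12249 + 17458) - 44016) = (((17 - 1*(-5))*(-12))*(19 - 18) + 199)*((-12249 + 17458) - 44016) = (((17 + 5)*(-12))*1 + 199)*(5209 - 44016) = ((22*(-12))*1 + 199)*(-38807) = (-264*1 + 199)*(-38807) = (-264 + 199)*(-38807) = -65*(-38807) = 2522455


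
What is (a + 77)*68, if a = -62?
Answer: 1020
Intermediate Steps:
(a + 77)*68 = (-62 + 77)*68 = 15*68 = 1020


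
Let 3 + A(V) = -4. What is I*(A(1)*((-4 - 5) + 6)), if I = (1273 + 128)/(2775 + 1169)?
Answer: 29421/3944 ≈ 7.4597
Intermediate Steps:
A(V) = -7 (A(V) = -3 - 4 = -7)
I = 1401/3944 ≈ 0.35522
I*(A(1)*((-4 - 5) + 6)) = 1401*(-7*((-4 - 5) + 6))/3944 = 1401*(-7*(-9 + 6))/3944 = 1401*(-7*(-3))/3944 = (1401/3944)*21 = 29421/3944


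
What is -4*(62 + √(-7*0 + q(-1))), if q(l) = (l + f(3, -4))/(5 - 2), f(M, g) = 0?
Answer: -248 - 4*I*√3/3 ≈ -248.0 - 2.3094*I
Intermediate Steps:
q(l) = l/3 (q(l) = (l + 0)/(5 - 2) = l/3)
-4*(62 + √(-7*0 + q(-1))) = -4*(62 + √(-7*0 + (⅓)*(-1))) = -4*(62 + √(0 - ⅓)) = -4*(62 + √(-⅓)) = -4*(62 + I*√3/3) = -248 - 4*I*√3/3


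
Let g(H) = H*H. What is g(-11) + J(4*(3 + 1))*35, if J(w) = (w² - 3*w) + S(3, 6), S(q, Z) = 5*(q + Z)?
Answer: 8976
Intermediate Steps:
S(q, Z) = 5*Z + 5*q (S(q, Z) = 5*(Z + q) = 5*Z + 5*q)
J(w) = 45 + w² - 3*w (J(w) = (w² - 3*w) + (5*6 + 5*3) = (w² - 3*w) + (30 + 15) = (w² - 3*w) + 45 = 45 + w² - 3*w)
g(H) = H²
g(-11) + J(4*(3 + 1))*35 = (-11)² + (45 + (4*(3 + 1))² - 12*(3 + 1))*35 = 121 + (45 + (4*4)² - 12*4)*35 = 121 + (45 + 16² - 3*16)*35 = 121 + (45 + 256 - 48)*35 = 121 + 253*35 = 121 + 8855 = 8976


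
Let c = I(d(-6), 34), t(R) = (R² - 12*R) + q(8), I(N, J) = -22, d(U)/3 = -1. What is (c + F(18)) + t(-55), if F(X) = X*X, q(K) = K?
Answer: 3995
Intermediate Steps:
d(U) = -3 (d(U) = 3*(-1) = -3)
t(R) = 8 + R² - 12*R (t(R) = (R² - 12*R) + 8 = 8 + R² - 12*R)
F(X) = X²
c = -22
(c + F(18)) + t(-55) = (-22 + 18²) + (8 + (-55)² - 12*(-55)) = (-22 + 324) + (8 + 3025 + 660) = 302 + 3693 = 3995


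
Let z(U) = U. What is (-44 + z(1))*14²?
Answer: -8428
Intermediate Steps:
(-44 + z(1))*14² = (-44 + 1)*14² = -43*196 = -8428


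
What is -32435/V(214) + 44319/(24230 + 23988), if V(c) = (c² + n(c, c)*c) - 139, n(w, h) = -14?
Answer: 326742029/2057028098 ≈ 0.15884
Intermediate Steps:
V(c) = -139 + c² - 14*c (V(c) = (c² - 14*c) - 139 = -139 + c² - 14*c)
-32435/V(214) + 44319/(24230 + 23988) = -32435/(-139 + 214² - 14*214) + 44319/(24230 + 23988) = -32435/(-139 + 45796 - 2996) + 44319/48218 = -32435/42661 + 44319*(1/48218) = -32435*1/42661 + 44319/48218 = -32435/42661 + 44319/48218 = 326742029/2057028098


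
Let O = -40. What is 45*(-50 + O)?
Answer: -4050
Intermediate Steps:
45*(-50 + O) = 45*(-50 - 40) = 45*(-90) = -4050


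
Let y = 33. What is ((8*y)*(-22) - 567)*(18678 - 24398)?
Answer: 36465000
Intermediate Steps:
((8*y)*(-22) - 567)*(18678 - 24398) = ((8*33)*(-22) - 567)*(18678 - 24398) = (264*(-22) - 567)*(-5720) = (-5808 - 567)*(-5720) = -6375*(-5720) = 36465000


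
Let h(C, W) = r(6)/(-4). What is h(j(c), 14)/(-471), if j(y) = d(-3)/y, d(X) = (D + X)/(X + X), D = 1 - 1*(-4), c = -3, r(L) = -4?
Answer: -1/471 ≈ -0.0021231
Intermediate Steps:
D = 5 (D = 1 + 4 = 5)
d(X) = (5 + X)/(2*X) (d(X) = (5 + X)/(X + X) = (5 + X)/((2*X)) = (5 + X)*(1/(2*X)) = (5 + X)/(2*X))
j(y) = -1/(3*y) (j(y) = ((½)*(5 - 3)/(-3))/y = ((½)*(-⅓)*2)/y = -1/(3*y))
h(C, W) = 1 (h(C, W) = -4/(-4) = -4*(-¼) = 1)
h(j(c), 14)/(-471) = 1/(-471) = 1*(-1/471) = -1/471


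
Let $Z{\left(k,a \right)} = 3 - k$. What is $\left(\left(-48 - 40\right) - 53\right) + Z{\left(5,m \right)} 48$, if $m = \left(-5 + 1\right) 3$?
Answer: $-237$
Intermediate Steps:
$m = -12$ ($m = \left(-4\right) 3 = -12$)
$\left(\left(-48 - 40\right) - 53\right) + Z{\left(5,m \right)} 48 = \left(\left(-48 - 40\right) - 53\right) + \left(3 - 5\right) 48 = \left(-88 - 53\right) + \left(3 - 5\right) 48 = -141 - 96 = -237$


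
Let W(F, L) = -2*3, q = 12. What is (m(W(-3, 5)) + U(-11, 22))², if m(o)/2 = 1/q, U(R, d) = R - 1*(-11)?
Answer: 1/36 ≈ 0.027778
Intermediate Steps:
W(F, L) = -6
U(R, d) = 11 + R (U(R, d) = R + 11 = 11 + R)
m(o) = ⅙ (m(o) = 2/12 = 2*(1/12) = ⅙)
(m(W(-3, 5)) + U(-11, 22))² = (⅙ + (11 - 11))² = (⅙ + 0)² = (⅙)² = 1/36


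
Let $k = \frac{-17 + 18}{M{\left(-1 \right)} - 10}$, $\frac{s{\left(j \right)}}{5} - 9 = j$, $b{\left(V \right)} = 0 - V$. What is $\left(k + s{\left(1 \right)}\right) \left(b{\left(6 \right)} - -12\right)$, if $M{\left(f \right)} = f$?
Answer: $\frac{3294}{11} \approx 299.45$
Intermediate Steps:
$b{\left(V \right)} = - V$
$s{\left(j \right)} = 45 + 5 j$
$k = - \frac{1}{11}$ ($k = \frac{-17 + 18}{-1 - 10} = 1 \frac{1}{-11} = 1 \left(- \frac{1}{11}\right) = - \frac{1}{11} \approx -0.090909$)
$\left(k + s{\left(1 \right)}\right) \left(b{\left(6 \right)} - -12\right) = \left(- \frac{1}{11} + \left(45 + 5 \cdot 1\right)\right) \left(\left(-1\right) 6 - -12\right) = \left(- \frac{1}{11} + \left(45 + 5\right)\right) \left(-6 + 12\right) = \left(- \frac{1}{11} + 50\right) 6 = \frac{549}{11} \cdot 6 = \frac{3294}{11}$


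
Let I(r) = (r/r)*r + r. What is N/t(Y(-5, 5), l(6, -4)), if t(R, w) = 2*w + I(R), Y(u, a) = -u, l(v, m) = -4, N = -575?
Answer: -575/2 ≈ -287.50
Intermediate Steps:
I(r) = 2*r (I(r) = 1*r + r = r + r = 2*r)
t(R, w) = 2*R + 2*w (t(R, w) = 2*w + 2*R = 2*R + 2*w)
N/t(Y(-5, 5), l(6, -4)) = -575/(2*(-1*(-5)) + 2*(-4)) = -575/(2*5 - 8) = -575/(10 - 8) = -575/2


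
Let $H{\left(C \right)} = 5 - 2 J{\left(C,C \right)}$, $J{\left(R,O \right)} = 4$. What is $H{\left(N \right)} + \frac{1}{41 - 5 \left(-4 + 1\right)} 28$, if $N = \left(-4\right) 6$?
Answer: $- \frac{5}{2} \approx -2.5$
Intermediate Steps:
$N = -24$
$H{\left(C \right)} = -3$ ($H{\left(C \right)} = 5 - 8 = -3$)
$H{\left(N \right)} + \frac{1}{41 - 5 \left(-4 + 1\right)} 28 = -3 + \frac{1}{41 - 5 \left(-4 + 1\right)} 28 = -3 + \frac{1}{41 - -15} \cdot 28 = -3 + \frac{1}{41 + 15} \cdot 28 = -3 + \frac{1}{56} \cdot 28 = -3 + \frac{1}{2} = - \frac{5}{2}$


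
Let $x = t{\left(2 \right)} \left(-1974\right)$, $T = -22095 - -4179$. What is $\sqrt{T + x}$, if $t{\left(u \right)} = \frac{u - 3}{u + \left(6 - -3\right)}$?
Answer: $\frac{3 i \sqrt{238458}}{11} \approx 133.18 i$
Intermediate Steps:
$t{\left(u \right)} = \frac{-3 + u}{9 + u}$ ($t{\left(u \right)} = \frac{-3 + u}{u + \left(6 + 3\right)} = \frac{-3 + u}{u + 9} = \frac{-3 + u}{9 + u}$)
$T = -17916$ ($T = -22095 + 4179 = -17916$)
$x = \frac{1974}{11}$ ($x = \frac{-3 + 2}{9 + 2} \left(-1974\right) = \frac{1}{11} \left(-1\right) \left(-1974\right) = \left(- \frac{1}{11}\right) \left(-1974\right) = \frac{1974}{11} \approx 179.45$)
$\sqrt{T + x} = \sqrt{-17916 + \frac{1974}{11}} = \sqrt{- \frac{195102}{11}} = \frac{3 i \sqrt{238458}}{11}$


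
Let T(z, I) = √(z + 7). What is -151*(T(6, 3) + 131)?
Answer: -19781 - 151*√13 ≈ -20325.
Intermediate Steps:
T(z, I) = √(7 + z)
-151*(T(6, 3) + 131) = -151*(√(7 + 6) + 131) = -151*(√13 + 131) = -151*(131 + √13) = -19781 - 151*√13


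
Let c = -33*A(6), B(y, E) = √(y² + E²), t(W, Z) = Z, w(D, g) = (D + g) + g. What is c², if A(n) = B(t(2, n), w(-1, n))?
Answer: 170973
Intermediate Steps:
w(D, g) = D + 2*g
B(y, E) = √(E² + y²)
A(n) = √(n² + (-1 + 2*n)²) (A(n) = √((-1 + 2*n)² + n²) = √(n² + (-1 + 2*n)²))
c = -33*√157 (c = -33*√(6² + (-1 + 2*6)²) = -33*√(36 + (-1 + 12)²) = -33*√(36 + 11²) = -33*√(36 + 121) = -33*√157 ≈ -413.49)
c² = (-33*√157)² = 170973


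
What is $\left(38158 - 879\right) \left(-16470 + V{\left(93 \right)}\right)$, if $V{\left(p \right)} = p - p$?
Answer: $-613985130$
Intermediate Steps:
$V{\left(p \right)} = 0$
$\left(38158 - 879\right) \left(-16470 + V{\left(93 \right)}\right) = \left(38158 - 879\right) \left(-16470 + 0\right) = 37279 \left(-16470\right) = -613985130$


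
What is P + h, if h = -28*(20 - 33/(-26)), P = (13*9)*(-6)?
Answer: -16868/13 ≈ -1297.5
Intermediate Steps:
P = -702 (P = 117*(-6) = -702)
h = -7742/13 (h = -28*(20 - 33*(-1/26)) = -28*(20 + 33/26) = -28*553/26 = -7742/13 ≈ -595.54)
P + h = -702 - 7742/13 = -16868/13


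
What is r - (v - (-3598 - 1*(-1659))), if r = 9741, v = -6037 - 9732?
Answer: 23571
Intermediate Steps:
v = -15769
r - (v - (-3598 - 1*(-1659))) = 9741 - (-15769 - (-3598 - 1*(-1659))) = 9741 - (-15769 - (-3598 + 1659)) = 9741 - (-15769 - 1*(-1939)) = 9741 - (-15769 + 1939) = 9741 - 1*(-13830) = 9741 + 13830 = 23571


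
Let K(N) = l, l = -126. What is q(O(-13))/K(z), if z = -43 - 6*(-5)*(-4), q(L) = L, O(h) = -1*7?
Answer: 1/18 ≈ 0.055556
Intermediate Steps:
O(h) = -7
z = -163 (z = -43 - (-30)*(-4) = -43 - 1*120 = -43 - 120 = -163)
K(N) = -126
q(O(-13))/K(z) = -7/(-126) = -7*(-1/126) = 1/18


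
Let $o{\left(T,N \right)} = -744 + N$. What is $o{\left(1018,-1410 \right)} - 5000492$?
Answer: $-5002646$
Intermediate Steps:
$o{\left(1018,-1410 \right)} - 5000492 = \left(-744 - 1410\right) - 5000492 = -2154 - 5000492 = -5002646$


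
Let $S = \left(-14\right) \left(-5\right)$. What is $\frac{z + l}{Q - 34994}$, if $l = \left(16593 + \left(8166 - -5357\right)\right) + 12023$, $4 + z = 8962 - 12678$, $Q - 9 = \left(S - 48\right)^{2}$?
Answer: $- \frac{38419}{34501} \approx -1.1136$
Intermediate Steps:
$S = 70$
$Q = 493$ ($Q = 9 + \left(70 - 48\right)^{2} = 9 + 22^{2} = 9 + 484 = 493$)
$z = -3720$ ($z = -4 + \left(8962 - 12678\right) = -4 - 3716 = -3720$)
$l = 42139$ ($l = \left(16593 + \left(8166 + 5357\right)\right) + 12023 = \left(16593 + 13523\right) + 12023 = 30116 + 12023 = 42139$)
$\frac{z + l}{Q - 34994} = \frac{-3720 + 42139}{493 - 34994} = \frac{38419}{-34501} = 38419 \left(- \frac{1}{34501}\right) = - \frac{38419}{34501}$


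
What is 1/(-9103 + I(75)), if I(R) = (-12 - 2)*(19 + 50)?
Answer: -1/10069 ≈ -9.9315e-5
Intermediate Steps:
I(R) = -966 (I(R) = -14*69 = -966)
1/(-9103 + I(75)) = 1/(-9103 - 966) = 1/(-10069) = -1/10069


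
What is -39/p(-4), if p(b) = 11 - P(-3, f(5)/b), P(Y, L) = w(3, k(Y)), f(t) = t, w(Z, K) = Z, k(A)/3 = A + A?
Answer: -39/8 ≈ -4.8750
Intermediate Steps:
k(A) = 6*A (k(A) = 3*(A + A) = 3*(2*A) = 6*A)
P(Y, L) = 3
p(b) = 8 (p(b) = 11 - 1*3 = 11 - 3 = 8)
-39/p(-4) = -39/8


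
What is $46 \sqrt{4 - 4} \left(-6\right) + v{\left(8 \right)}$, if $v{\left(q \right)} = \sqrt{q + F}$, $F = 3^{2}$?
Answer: $\sqrt{17} \approx 4.1231$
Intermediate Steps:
$F = 9$
$v{\left(q \right)} = \sqrt{9 + q}$ ($v{\left(q \right)} = \sqrt{q + 9} = \sqrt{9 + q}$)
$46 \sqrt{4 - 4} \left(-6\right) + v{\left(8 \right)} = 46 \sqrt{4 - 4} \left(-6\right) + \sqrt{9 + 8} = 46 \sqrt{0} \left(-6\right) + \sqrt{17} = 46 \cdot 0 \left(-6\right) + \sqrt{17} = 46 \cdot 0 + \sqrt{17} = 0 + \sqrt{17} = \sqrt{17}$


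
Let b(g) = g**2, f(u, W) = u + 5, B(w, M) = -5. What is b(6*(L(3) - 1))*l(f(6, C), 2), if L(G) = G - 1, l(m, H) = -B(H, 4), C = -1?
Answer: 180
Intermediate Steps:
f(u, W) = 5 + u
l(m, H) = 5 (l(m, H) = -1*(-5) = 5)
L(G) = -1 + G
b(6*(L(3) - 1))*l(f(6, C), 2) = (6*((-1 + 3) - 1))**2*5 = (6*(2 - 1))**2*5 = (6*1)**2*5 = 6**2*5 = 36*5 = 180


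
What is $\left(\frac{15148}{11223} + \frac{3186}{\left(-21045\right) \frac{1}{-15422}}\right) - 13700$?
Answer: $- \frac{894673628708}{78729345} \approx -11364.0$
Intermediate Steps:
$\left(\frac{15148}{11223} + \frac{3186}{\left(-21045\right) \frac{1}{-15422}}\right) - 13700 = \left(15148 \cdot \frac{1}{11223} + \frac{3186}{\left(-21045\right) \left(- \frac{1}{15422}\right)}\right) - 13700 = \left(\frac{15148}{11223} + \frac{3186}{\frac{21045}{15422}}\right) - 13700 = \left(\frac{15148}{11223} + 3186 \cdot \frac{15422}{21045}\right) - 13700 = \left(\frac{15148}{11223} + \frac{16378164}{7015}\right) - 13700 = \frac{183918397792}{78729345} - 13700 = - \frac{894673628708}{78729345}$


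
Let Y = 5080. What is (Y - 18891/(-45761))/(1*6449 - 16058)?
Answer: -232484771/439717449 ≈ -0.52871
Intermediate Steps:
(Y - 18891/(-45761))/(1*6449 - 16058) = (5080 - 18891/(-45761))/(1*6449 - 16058) = (5080 - 18891*(-1/45761))/(6449 - 16058) = (5080 + 18891/45761)/(-9609) = (232484771/45761)*(-1/9609) = -232484771/439717449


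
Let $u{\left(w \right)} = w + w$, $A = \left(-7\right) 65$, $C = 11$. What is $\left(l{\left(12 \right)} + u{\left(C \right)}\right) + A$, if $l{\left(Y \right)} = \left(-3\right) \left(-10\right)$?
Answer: $-403$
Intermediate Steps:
$A = -455$
$l{\left(Y \right)} = 30$
$u{\left(w \right)} = 2 w$
$\left(l{\left(12 \right)} + u{\left(C \right)}\right) + A = \left(30 + 2 \cdot 11\right) - 455 = \left(30 + 22\right) - 455 = 52 - 455 = -403$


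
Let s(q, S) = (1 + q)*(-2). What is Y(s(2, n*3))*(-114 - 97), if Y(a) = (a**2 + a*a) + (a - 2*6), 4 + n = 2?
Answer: -11394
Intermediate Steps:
n = -2 (n = -4 + 2 = -2)
s(q, S) = -2 - 2*q
Y(a) = -12 + a + 2*a**2 (Y(a) = (a**2 + a**2) + (a - 12) = 2*a**2 + (-12 + a) = -12 + a + 2*a**2)
Y(s(2, n*3))*(-114 - 97) = (-12 + (-2 - 2*2) + 2*(-2 - 2*2)**2)*(-114 - 97) = (-12 + (-2 - 4) + 2*(-2 - 4)**2)*(-211) = (-12 - 6 + 2*(-6)**2)*(-211) = (-12 - 6 + 2*36)*(-211) = (-12 - 6 + 72)*(-211) = 54*(-211) = -11394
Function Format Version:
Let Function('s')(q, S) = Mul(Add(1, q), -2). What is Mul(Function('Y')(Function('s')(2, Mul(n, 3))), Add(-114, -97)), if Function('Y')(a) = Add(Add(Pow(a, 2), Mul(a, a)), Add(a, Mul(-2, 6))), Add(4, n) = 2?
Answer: -11394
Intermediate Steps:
n = -2 (n = Add(-4, 2) = -2)
Function('s')(q, S) = Add(-2, Mul(-2, q))
Function('Y')(a) = Add(-12, a, Mul(2, Pow(a, 2))) (Function('Y')(a) = Add(Add(Pow(a, 2), Pow(a, 2)), Add(a, -12)) = Add(Mul(2, Pow(a, 2)), Add(-12, a)) = Add(-12, a, Mul(2, Pow(a, 2))))
Mul(Function('Y')(Function('s')(2, Mul(n, 3))), Add(-114, -97)) = Mul(Add(-12, Add(-2, Mul(-2, 2)), Mul(2, Pow(Add(-2, Mul(-2, 2)), 2))), Add(-114, -97)) = Mul(Add(-12, Add(-2, -4), Mul(2, Pow(Add(-2, -4), 2))), -211) = Mul(Add(-12, -6, Mul(2, Pow(-6, 2))), -211) = Mul(Add(-12, -6, Mul(2, 36)), -211) = Mul(Add(-12, -6, 72), -211) = Mul(54, -211) = -11394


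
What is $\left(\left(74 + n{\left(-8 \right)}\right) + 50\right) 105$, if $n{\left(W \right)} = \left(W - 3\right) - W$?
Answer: $12705$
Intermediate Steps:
$n{\left(W \right)} = -3$ ($n{\left(W \right)} = \left(W - 3\right) - W = \left(-3 + W\right) - W = -3$)
$\left(\left(74 + n{\left(-8 \right)}\right) + 50\right) 105 = \left(\left(74 - 3\right) + 50\right) 105 = \left(71 + 50\right) 105 = 121 \cdot 105 = 12705$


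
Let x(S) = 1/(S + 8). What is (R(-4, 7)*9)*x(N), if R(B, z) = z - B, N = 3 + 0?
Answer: 9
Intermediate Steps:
N = 3
x(S) = 1/(8 + S)
(R(-4, 7)*9)*x(N) = ((7 - 1*(-4))*9)/(8 + 3) = ((7 + 4)*9)/11 = (11*9)*(1/11) = 99*(1/11) = 9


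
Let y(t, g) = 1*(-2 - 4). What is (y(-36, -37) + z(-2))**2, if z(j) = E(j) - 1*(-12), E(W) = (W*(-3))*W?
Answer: 36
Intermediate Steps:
E(W) = -3*W**2 (E(W) = (-3*W)*W = -3*W**2)
z(j) = 12 - 3*j**2 (z(j) = -3*j**2 - 1*(-12) = -3*j**2 + 12 = 12 - 3*j**2)
y(t, g) = -6 (y(t, g) = 1*(-6) = -6)
(y(-36, -37) + z(-2))**2 = (-6 + (12 - 3*(-2)**2))**2 = (-6 + (12 - 3*4))**2 = (-6 + (12 - 12))**2 = (-6 + 0)**2 = (-6)**2 = 36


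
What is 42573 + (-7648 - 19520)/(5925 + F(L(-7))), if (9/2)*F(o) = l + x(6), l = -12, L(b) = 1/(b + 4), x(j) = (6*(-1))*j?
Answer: 755291235/17743 ≈ 42568.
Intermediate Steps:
x(j) = -6*j
L(b) = 1/(4 + b)
F(o) = -32/3 (F(o) = 2*(-12 - 6*6)/9 = 2*(-12 - 36)/9 = (2/9)*(-48) = -32/3)
42573 + (-7648 - 19520)/(5925 + F(L(-7))) = 42573 + (-7648 - 19520)/(5925 - 32/3) = 42573 - 27168/17743/3 = 42573 - 27168*3/17743 = 42573 - 81504/17743 = 755291235/17743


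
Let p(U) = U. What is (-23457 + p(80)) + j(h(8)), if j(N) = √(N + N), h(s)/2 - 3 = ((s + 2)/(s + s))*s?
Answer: -23377 + 4*√2 ≈ -23371.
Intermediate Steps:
h(s) = 8 + s (h(s) = 6 + 2*(((s + 2)/(s + s))*s) = 6 + 2*(((2 + s)/((2*s)))*s) = 6 + 2*(((2 + s)*(1/(2*s)))*s) = 6 + 2*(((2 + s)/(2*s))*s) = 6 + 2*(1 + s/2) = 6 + (2 + s) = 8 + s)
j(N) = √2*√N (j(N) = √(2*N) = √2*√N)
(-23457 + p(80)) + j(h(8)) = (-23457 + 80) + √2*√(8 + 8) = -23377 + √2*√16 = -23377 + √2*4 = -23377 + 4*√2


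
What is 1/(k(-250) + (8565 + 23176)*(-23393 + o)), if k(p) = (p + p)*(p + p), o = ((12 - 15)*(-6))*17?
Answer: -1/732554467 ≈ -1.3651e-9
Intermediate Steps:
o = 306 (o = -3*(-6)*17 = 18*17 = 306)
k(p) = 4*p² (k(p) = (2*p)*(2*p) = 4*p²)
1/(k(-250) + (8565 + 23176)*(-23393 + o)) = 1/(4*(-250)² + (8565 + 23176)*(-23393 + 306)) = 1/(4*62500 + 31741*(-23087)) = 1/(250000 - 732804467) = 1/(-732554467) = -1/732554467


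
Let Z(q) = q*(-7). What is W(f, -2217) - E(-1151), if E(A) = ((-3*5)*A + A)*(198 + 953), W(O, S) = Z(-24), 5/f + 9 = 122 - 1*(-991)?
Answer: -18547046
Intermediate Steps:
f = 5/1104 (f = 5/(-9 + (122 - 1*(-991))) = 5/(-9 + (122 + 991)) = 5/(-9 + 1113) = 5/1104 ≈ 0.0045290)
Z(q) = -7*q
W(O, S) = 168 (W(O, S) = -7*(-24) = 168)
E(A) = -16114*A (E(A) = (-15*A + A)*1151 = -14*A*1151 = -16114*A)
W(f, -2217) - E(-1151) = 168 - (-16114)*(-1151) = 168 - 1*18547214 = 168 - 18547214 = -18547046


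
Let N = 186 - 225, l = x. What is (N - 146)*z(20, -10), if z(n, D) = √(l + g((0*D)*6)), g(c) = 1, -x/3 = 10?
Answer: -185*I*√29 ≈ -996.26*I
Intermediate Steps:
x = -30 (x = -3*10 = -30)
l = -30
N = -39
z(n, D) = I*√29 (z(n, D) = √(-30 + 1) = √(-29) = I*√29)
(N - 146)*z(20, -10) = (-39 - 146)*(I*√29) = -185*I*√29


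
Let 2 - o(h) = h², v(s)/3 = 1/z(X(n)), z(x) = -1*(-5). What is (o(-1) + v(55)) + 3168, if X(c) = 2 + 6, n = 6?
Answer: 15848/5 ≈ 3169.6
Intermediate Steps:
X(c) = 8
z(x) = 5
v(s) = ⅗ (v(s) = 3/5 = 3*(⅕) = ⅗)
o(h) = 2 - h²
(o(-1) + v(55)) + 3168 = ((2 - 1*(-1)²) + ⅗) + 3168 = ((2 - 1*1) + ⅗) + 3168 = ((2 - 1) + ⅗) + 3168 = (1 + ⅗) + 3168 = 8/5 + 3168 = 15848/5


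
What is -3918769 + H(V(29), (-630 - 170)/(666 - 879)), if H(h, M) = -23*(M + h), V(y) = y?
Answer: -834858268/213 ≈ -3.9195e+6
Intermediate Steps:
H(h, M) = -23*M - 23*h
-3918769 + H(V(29), (-630 - 170)/(666 - 879)) = -3918769 + (-23*(-630 - 170)/(666 - 879) - 23*29) = -3918769 + (-(-18400)/(-213) - 667) = -3918769 + (-(-18400)*(-1)/213 - 667) = -3918769 + (-23*800/213 - 667) = -3918769 + (-18400/213 - 667) = -3918769 - 160471/213 = -834858268/213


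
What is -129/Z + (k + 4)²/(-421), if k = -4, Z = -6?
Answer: 43/2 ≈ 21.500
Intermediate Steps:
-129/Z + (k + 4)²/(-421) = -129/(-6) + (-4 + 4)²/(-421) = -129*(-⅙) + 0²*(-1/421) = 43/2 + 0*(-1/421) = 43/2 + 0 = 43/2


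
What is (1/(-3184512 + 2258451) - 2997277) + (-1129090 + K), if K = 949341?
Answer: -2942119874587/926061 ≈ -3.1770e+6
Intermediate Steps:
(1/(-3184512 + 2258451) - 2997277) + (-1129090 + K) = (1/(-3184512 + 2258451) - 2997277) + (-1129090 + 949341) = (1/(-926061) - 2997277) - 179749 = (-1/926061 - 2997277) - 179749 = -2775661335898/926061 - 179749 = -2942119874587/926061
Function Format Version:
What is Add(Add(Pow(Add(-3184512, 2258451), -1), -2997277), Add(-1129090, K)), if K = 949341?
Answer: Rational(-2942119874587, 926061) ≈ -3.1770e+6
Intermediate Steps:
Add(Add(Pow(Add(-3184512, 2258451), -1), -2997277), Add(-1129090, K)) = Add(Add(Pow(Add(-3184512, 2258451), -1), -2997277), Add(-1129090, 949341)) = Add(Add(Pow(-926061, -1), -2997277), -179749) = Add(Add(Rational(-1, 926061), -2997277), -179749) = Add(Rational(-2775661335898, 926061), -179749) = Rational(-2942119874587, 926061)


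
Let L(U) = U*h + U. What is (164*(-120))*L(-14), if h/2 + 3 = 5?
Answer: 1377600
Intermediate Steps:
h = 4 (h = -6 + 2*5 = -6 + 10 = 4)
L(U) = 5*U (L(U) = U*4 + U = 4*U + U = 5*U)
(164*(-120))*L(-14) = (164*(-120))*(5*(-14)) = -19680*(-70) = 1377600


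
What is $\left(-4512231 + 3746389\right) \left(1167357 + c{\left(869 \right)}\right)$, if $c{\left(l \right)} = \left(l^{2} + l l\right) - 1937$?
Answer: $-2049195604764$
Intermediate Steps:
$c{\left(l \right)} = -1937 + 2 l^{2}$ ($c{\left(l \right)} = \left(l^{2} + l^{2}\right) - 1937 = 2 l^{2} - 1937 = -1937 + 2 l^{2}$)
$\left(-4512231 + 3746389\right) \left(1167357 + c{\left(869 \right)}\right) = \left(-4512231 + 3746389\right) \left(1167357 - \left(1937 - 2 \cdot 869^{2}\right)\right) = - 765842 \left(1167357 + \left(-1937 + 2 \cdot 755161\right)\right) = - 765842 \left(1167357 + \left(-1937 + 1510322\right)\right) = - 765842 \left(1167357 + 1508385\right) = \left(-765842\right) 2675742 = -2049195604764$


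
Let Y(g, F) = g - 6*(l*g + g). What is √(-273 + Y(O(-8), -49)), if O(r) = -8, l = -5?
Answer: I*√473 ≈ 21.749*I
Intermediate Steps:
Y(g, F) = 25*g (Y(g, F) = g - 6*(-5*g + g) = g - (-24)*g = g + 24*g = 25*g)
√(-273 + Y(O(-8), -49)) = √(-273 + 25*(-8)) = √(-273 - 200) = √(-473) = I*√473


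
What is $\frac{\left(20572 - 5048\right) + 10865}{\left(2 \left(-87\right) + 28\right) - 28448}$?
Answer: $- \frac{26389}{28594} \approx -0.92289$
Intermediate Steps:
$\frac{\left(20572 - 5048\right) + 10865}{\left(2 \left(-87\right) + 28\right) - 28448} = \frac{15524 + 10865}{\left(-174 + 28\right) - 28448} = \frac{26389}{-146 - 28448} = \frac{26389}{-28594} = 26389 \left(- \frac{1}{28594}\right) = - \frac{26389}{28594}$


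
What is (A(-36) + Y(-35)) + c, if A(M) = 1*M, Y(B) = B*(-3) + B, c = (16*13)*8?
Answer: 1698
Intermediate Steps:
c = 1664 (c = 208*8 = 1664)
Y(B) = -2*B (Y(B) = -3*B + B = -2*B)
A(M) = M
(A(-36) + Y(-35)) + c = (-36 - 2*(-35)) + 1664 = (-36 + 70) + 1664 = 34 + 1664 = 1698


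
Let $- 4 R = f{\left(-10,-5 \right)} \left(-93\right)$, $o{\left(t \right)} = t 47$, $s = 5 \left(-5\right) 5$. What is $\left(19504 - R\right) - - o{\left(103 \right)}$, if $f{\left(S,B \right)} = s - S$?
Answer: $\frac{108075}{4} \approx 27019.0$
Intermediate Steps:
$s = -125$ ($s = \left(-25\right) 5 = -125$)
$o{\left(t \right)} = 47 t$
$f{\left(S,B \right)} = -125 - S$
$R = - \frac{10695}{4}$ ($R = - \frac{\left(-125 - -10\right) \left(-93\right)}{4} = - \frac{\left(-125 + 10\right) \left(-93\right)}{4} = - \frac{\left(-115\right) \left(-93\right)}{4} = \left(- \frac{1}{4}\right) 10695 = - \frac{10695}{4} \approx -2673.8$)
$\left(19504 - R\right) - - o{\left(103 \right)} = \left(19504 - - \frac{10695}{4}\right) - - 47 \cdot 103 = \left(19504 + \frac{10695}{4}\right) - \left(-1\right) 4841 = \frac{88711}{4} - -4841 = \frac{88711}{4} + 4841 = \frac{108075}{4}$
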